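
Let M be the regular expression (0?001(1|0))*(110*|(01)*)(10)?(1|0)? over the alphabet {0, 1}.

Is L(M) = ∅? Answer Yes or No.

The empty string ε matches the expression, so it belongs to L(M).
Since L(M) contains at least one string, it is not empty.

No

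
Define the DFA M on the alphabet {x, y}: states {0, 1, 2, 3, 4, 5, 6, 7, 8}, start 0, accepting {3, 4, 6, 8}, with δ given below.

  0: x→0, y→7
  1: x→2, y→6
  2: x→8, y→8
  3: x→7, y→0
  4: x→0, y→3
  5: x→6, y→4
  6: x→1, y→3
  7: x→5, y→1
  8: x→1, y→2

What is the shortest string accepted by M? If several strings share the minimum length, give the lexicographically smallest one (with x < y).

A breadth-first search from 0 reaches an accepting state first via the path 0 → 7 → 5 → 6 on input yxx.
No string of length < 3 is accepted (BFS exhausts all shorter strings without reaching an accepting state), and yxx is the lexicographically least accepting string of length 3.

yxx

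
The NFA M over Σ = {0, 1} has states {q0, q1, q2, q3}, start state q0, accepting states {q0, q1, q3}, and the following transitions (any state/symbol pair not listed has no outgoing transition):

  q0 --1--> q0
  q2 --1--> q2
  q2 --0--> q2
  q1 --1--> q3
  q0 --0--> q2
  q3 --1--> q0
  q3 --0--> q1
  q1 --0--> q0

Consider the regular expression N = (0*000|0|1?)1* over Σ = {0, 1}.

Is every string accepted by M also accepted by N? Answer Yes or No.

Yes

Converting the expression N to a DFA (subset construction, then merging equivalent states) gives the minimal DFA with states {n0, n1, n2, n3, n4, n5}, start state n0, accepting states {n0, n1, n2, n5} and transitions n0: 0→n1, 1→n2; n1: 0→n3, 1→n2; n2: 0→n4, 1→n2; n3: 0→n5, 1→n4; n4: 0→n4, 1→n4; n5: 0→n5, 1→n2.
Exploring the product automaton M × N from the start pair (q0, n0), following both machines on each input symbol, reaches 7 state pairs: (q0, n0), (q2, n1), (q0, n2), (q2, n3), (q2, n2), (q2, n4), (q2, n5).
M accepts in {q0, q1, q3} and N accepts in {n0, n1, n2, n5}. The reachable pairs whose M-component is accepting are (q0, n0), (q0, n2); in each of them the N-component is accepting too, so the product for L(M) \ L(N) (M-component accepting, N-component rejecting) has no reachable accepting pair and the difference is empty.
Hence every string in L(M) is also in L(N).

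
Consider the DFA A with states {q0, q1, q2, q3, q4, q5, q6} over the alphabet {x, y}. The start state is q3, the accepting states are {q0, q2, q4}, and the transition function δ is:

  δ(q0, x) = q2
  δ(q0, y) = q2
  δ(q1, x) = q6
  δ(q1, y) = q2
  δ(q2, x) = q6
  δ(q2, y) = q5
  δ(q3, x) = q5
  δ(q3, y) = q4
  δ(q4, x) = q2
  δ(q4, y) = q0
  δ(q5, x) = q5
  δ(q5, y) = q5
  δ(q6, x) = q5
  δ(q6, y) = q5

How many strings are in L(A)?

The useful subgraph on states {q0, q2, q3, q4} is acyclic, so L(A) is finite; the longest accepting path visits 4 useful states, giving maximum string length 3.
Counting accepting paths from q3 by length: 1 of length 1, 2 of length 2, 2 of length 3. Total 5.

5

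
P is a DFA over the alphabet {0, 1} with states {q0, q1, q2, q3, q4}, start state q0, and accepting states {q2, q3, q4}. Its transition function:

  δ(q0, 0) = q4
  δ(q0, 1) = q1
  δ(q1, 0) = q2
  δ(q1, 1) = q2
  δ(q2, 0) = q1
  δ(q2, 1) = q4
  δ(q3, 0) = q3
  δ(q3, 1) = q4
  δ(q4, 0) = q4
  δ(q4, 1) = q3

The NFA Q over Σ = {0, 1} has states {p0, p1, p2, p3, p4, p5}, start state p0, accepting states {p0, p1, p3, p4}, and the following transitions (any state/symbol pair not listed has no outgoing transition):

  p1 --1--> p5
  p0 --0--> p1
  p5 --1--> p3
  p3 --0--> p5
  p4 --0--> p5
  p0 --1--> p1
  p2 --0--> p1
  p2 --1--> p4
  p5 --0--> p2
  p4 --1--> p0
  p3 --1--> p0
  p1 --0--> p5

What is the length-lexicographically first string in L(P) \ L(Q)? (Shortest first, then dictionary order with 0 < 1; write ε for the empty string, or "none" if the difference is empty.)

The string 00 is accepted by P but not by Q.
No shorter string lies in the difference, and 00 is the lexicographically first length-2 string in L(P) \ L(Q).

00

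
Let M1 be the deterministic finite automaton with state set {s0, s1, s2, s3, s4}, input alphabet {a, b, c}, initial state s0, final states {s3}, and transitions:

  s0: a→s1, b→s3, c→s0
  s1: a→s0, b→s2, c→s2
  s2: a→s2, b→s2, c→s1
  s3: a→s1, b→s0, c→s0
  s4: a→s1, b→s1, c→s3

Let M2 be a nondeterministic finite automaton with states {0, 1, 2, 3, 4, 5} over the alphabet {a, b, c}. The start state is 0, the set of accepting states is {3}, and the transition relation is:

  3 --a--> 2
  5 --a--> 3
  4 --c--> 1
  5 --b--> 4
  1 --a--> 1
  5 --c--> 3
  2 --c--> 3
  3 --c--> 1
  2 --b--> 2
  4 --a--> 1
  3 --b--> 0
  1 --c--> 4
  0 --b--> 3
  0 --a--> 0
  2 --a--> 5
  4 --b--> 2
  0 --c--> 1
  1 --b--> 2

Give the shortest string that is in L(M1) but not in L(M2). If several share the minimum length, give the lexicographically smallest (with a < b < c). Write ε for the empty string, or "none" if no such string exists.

The string cb is accepted by M1 but not by M2.
No shorter string lies in the difference, and cb is the lexicographically first length-2 string in L(M1) \ L(M2).

cb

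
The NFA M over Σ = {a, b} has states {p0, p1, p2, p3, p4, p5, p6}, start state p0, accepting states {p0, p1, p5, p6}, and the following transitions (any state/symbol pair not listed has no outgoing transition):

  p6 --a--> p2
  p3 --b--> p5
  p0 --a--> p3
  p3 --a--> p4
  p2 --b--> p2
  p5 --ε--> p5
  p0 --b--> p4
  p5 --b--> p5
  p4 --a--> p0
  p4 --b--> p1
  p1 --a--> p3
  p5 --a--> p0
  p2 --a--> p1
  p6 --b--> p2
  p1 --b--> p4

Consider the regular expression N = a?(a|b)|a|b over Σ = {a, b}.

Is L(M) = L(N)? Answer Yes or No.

No

The empty string ε is accepted by M but rejected by N.
So L(M) ≠ L(N).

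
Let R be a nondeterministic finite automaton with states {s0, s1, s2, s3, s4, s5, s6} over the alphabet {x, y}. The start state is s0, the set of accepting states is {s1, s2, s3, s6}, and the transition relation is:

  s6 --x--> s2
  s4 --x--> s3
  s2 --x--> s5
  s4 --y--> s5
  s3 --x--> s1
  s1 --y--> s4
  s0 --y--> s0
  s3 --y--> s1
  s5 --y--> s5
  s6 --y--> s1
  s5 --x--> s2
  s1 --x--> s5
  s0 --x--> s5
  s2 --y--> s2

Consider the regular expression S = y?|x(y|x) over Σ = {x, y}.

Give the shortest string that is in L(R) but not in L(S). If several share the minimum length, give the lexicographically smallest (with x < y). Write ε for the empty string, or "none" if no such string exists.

The string xxy is accepted by R but not by S.
No shorter string lies in the difference, and xxy is the lexicographically first length-3 string in L(R) \ L(S).

xxy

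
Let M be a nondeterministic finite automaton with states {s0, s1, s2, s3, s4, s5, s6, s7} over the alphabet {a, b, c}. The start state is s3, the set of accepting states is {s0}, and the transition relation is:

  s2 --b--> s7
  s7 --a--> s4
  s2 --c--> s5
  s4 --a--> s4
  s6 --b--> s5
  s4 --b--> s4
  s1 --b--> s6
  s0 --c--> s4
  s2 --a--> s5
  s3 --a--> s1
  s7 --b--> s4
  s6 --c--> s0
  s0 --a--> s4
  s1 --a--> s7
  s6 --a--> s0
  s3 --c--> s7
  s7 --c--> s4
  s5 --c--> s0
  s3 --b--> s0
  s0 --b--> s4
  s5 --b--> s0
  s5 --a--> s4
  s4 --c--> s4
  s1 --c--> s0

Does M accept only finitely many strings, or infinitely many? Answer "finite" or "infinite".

finite

The useful states (reachable from s3 and able to reach an accepting state) are {s0, s1, s3, s5, s6}.
Restricted to these states the transition graph has no cycle, so every accepting path has bounded length and L is finite.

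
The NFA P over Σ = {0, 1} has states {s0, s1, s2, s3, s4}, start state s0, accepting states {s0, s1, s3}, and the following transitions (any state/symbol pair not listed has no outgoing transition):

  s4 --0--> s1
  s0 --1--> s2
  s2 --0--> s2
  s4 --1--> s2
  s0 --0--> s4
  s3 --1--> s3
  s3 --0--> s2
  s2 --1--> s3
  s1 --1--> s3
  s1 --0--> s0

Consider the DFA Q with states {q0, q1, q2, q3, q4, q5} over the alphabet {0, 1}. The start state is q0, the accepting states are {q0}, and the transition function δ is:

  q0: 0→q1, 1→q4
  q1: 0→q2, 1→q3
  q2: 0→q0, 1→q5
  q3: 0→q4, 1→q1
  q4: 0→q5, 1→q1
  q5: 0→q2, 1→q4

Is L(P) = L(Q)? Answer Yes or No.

No

The string 00 is accepted by P but rejected by Q.
So L(P) ≠ L(Q).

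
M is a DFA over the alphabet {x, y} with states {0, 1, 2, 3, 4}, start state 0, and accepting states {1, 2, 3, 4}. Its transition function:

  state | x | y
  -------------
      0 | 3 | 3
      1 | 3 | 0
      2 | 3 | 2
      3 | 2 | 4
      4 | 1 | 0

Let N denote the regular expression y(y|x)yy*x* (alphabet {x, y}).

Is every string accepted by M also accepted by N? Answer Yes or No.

No

The string x is in L(M) but not in L(N).
So L(M) ⊄ L(N).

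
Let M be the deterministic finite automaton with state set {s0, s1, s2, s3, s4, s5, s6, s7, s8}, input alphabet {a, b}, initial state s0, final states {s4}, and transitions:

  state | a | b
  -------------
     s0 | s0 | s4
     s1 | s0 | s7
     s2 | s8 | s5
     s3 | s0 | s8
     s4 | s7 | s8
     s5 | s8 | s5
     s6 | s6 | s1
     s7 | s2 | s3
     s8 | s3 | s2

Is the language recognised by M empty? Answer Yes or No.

The string b is accepted: the run s0 → s4 ends in the accepting state s4.
Since at least one string is accepted, L(M) is not empty.

No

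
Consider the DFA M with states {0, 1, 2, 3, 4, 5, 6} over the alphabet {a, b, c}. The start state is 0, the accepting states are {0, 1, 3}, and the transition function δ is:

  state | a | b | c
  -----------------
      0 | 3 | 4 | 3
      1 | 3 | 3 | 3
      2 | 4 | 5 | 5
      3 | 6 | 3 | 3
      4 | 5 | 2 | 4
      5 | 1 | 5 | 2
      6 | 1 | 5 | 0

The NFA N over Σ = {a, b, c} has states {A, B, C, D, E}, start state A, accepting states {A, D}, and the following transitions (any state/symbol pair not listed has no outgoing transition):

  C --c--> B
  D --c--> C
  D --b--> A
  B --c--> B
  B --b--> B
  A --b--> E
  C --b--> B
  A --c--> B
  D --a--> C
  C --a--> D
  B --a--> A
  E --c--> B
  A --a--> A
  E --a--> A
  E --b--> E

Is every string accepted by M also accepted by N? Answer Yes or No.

No

The string c is in L(M) but not in L(N).
So L(M) ⊄ L(N).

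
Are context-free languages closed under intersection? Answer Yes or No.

{aⁿbⁿcᵐ : m,n≥0} and {aᵐbⁿcⁿ : m,n≥0} are both context-free, but their intersection {aⁿbⁿcⁿ : n≥0} is not (pumping lemma).

No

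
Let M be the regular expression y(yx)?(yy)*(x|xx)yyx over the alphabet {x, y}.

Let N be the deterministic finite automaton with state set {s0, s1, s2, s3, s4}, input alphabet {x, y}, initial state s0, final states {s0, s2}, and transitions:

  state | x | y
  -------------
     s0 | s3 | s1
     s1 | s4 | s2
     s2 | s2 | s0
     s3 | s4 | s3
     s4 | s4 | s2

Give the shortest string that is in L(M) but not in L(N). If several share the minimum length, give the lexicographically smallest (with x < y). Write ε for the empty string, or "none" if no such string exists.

yxyyx

The string yxyyx is accepted by M but not by N.
No shorter string lies in the difference, and yxyyx is the lexicographically first length-5 string in L(M) \ L(N).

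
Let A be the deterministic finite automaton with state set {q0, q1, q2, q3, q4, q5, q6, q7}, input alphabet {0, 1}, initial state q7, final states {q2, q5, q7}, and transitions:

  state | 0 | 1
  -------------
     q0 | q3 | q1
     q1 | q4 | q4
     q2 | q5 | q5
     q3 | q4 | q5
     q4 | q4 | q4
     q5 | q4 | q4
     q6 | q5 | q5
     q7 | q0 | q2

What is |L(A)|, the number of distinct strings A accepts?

The useful subgraph on states {q0, q2, q3, q5, q7} is acyclic, so L(A) is finite; the longest accepting path visits 4 useful states, giving maximum string length 3.
Counting accepting paths from q7 by length: 1 of length 0, 1 of length 1, 2 of length 2, 1 of length 3. Total 5.

5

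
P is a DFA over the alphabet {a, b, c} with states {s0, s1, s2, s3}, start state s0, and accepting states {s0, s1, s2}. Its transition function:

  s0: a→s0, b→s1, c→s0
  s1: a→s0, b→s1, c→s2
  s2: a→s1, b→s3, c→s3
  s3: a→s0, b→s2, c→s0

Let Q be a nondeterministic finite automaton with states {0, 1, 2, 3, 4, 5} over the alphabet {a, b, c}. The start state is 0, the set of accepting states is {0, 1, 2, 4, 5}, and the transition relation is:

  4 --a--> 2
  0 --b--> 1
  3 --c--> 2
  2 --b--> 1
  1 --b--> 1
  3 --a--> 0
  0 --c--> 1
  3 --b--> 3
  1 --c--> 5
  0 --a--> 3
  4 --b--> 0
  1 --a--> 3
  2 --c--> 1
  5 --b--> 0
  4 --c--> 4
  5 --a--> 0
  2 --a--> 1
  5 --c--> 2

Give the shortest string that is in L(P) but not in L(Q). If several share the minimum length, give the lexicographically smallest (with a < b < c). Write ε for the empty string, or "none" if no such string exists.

a

The string a is accepted by P but not by Q.
No shorter string lies in the difference, and a is the lexicographically first length-1 string in L(P) \ L(Q).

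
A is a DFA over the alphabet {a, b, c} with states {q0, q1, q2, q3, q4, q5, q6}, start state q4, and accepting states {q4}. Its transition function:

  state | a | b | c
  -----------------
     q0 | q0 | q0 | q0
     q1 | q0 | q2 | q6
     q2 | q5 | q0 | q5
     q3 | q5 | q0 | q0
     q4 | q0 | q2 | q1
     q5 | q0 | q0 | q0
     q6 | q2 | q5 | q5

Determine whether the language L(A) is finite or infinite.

finite

The useful states (reachable from q4 and able to reach an accepting state) are {q4}.
Restricted to these states the transition graph has no cycle, so every accepting path has bounded length and L is finite.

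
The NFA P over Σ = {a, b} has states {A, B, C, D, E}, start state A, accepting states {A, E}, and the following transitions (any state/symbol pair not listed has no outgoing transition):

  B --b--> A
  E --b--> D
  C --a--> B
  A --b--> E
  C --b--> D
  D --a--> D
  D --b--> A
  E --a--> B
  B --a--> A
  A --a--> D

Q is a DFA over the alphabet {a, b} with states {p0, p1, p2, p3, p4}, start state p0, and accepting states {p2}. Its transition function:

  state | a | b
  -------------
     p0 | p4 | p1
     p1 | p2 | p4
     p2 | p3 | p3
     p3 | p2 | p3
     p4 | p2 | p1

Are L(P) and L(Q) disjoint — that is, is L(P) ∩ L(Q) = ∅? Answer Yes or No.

Yes

Exploring the product automaton P × Q from the start pair (A, p0), following both machines on each input symbol, reaches 12 state pairs: (A, p0), (D, p4), (E, p1), (D, p2), (A, p1), (B, p2), (D, p3), (A, p3), (E, p4), (E, p3), (D, p1), (A, p4).
P accepts in {A, E} and Q accepts in {p2}; no reachable pair has both components accepting, so no string drives both machines to acceptance simultaneously and L(P) ∩ L(Q) = ∅.
So no string is accepted by both, and the intersection is empty.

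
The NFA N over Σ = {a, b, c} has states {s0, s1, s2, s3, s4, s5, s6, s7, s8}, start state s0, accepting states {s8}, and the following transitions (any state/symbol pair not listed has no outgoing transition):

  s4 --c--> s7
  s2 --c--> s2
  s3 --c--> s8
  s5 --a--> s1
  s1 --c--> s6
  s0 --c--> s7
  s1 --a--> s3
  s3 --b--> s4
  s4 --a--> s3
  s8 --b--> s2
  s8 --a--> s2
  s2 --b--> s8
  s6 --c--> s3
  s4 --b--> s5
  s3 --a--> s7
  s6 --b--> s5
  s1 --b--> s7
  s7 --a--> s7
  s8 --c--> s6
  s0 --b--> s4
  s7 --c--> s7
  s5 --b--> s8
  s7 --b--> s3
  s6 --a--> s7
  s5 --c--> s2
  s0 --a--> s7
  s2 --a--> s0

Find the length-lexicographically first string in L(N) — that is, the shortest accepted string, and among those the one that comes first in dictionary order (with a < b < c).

abc

A breadth-first search from s0 reaches an accepting state first via the path s0 → s7 → s3 → s8 on input abc.
No string of length < 3 is accepted (BFS exhausts all shorter strings without reaching an accepting state), and abc is the lexicographically least accepting string of length 3.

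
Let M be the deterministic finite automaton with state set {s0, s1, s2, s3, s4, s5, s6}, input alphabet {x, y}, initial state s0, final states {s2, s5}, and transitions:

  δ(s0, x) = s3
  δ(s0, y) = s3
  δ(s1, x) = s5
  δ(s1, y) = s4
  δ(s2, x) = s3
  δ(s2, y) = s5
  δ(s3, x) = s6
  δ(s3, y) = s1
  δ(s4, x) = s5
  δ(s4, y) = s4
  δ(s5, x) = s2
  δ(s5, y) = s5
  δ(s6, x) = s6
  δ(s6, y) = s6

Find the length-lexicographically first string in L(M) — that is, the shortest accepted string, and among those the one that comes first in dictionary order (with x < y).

A breadth-first search from s0 reaches an accepting state first via the path s0 → s3 → s1 → s5 on input xyx.
No string of length < 3 is accepted (BFS exhausts all shorter strings without reaching an accepting state), and xyx is the lexicographically least accepting string of length 3.

xyx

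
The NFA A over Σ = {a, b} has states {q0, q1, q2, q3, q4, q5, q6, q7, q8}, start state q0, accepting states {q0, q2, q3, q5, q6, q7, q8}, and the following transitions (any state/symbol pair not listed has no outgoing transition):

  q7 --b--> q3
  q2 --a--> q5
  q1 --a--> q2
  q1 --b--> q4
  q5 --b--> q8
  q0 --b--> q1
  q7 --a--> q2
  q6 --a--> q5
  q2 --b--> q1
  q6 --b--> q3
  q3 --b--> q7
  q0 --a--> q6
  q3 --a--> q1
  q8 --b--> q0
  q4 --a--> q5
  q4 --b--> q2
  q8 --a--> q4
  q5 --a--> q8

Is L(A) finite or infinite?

infinite

State q1 is reachable from the start and can reach an accepting state, and it lies on the cycle q1 → q2 → q1.
Traversing that cycle any number of times yields accepted strings of unbounded length, so the language is infinite.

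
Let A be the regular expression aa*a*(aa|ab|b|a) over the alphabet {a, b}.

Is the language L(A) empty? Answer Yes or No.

The string aa matches the expression, so it belongs to L(A).
Since L(A) contains at least one string, it is not empty.

No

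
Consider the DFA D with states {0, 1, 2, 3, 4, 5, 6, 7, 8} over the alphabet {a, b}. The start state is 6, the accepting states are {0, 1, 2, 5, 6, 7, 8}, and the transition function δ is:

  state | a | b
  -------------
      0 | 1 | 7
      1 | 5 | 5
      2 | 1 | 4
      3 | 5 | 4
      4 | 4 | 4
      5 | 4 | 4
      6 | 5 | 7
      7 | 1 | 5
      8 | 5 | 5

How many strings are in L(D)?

7

The useful subgraph on states {1, 5, 6, 7} is acyclic, so L(D) is finite; the longest accepting path visits 4 useful states, giving maximum string length 3.
Counting accepting paths from 6 by length: 1 of length 0, 2 of length 1, 2 of length 2, 2 of length 3. Total 7.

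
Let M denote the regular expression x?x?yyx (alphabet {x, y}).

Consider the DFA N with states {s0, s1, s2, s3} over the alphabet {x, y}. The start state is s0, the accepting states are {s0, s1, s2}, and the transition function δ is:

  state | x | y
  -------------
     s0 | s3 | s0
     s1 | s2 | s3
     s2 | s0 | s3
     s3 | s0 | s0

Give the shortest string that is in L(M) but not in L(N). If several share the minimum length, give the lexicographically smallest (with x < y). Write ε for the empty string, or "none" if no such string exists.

The string yyx is accepted by M but not by N.
No shorter string lies in the difference, and yyx is the lexicographically first length-3 string in L(M) \ L(N).

yyx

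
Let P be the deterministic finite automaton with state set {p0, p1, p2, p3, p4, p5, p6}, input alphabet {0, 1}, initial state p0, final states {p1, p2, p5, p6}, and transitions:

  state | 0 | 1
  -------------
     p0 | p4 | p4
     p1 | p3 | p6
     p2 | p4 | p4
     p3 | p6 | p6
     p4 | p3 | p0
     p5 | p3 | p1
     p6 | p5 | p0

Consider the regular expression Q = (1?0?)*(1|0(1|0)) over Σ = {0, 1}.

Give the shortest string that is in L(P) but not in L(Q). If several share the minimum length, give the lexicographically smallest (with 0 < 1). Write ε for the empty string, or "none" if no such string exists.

0010

The string 0010 is accepted by P but not by Q.
No shorter string lies in the difference, and 0010 is the lexicographically first length-4 string in L(P) \ L(Q).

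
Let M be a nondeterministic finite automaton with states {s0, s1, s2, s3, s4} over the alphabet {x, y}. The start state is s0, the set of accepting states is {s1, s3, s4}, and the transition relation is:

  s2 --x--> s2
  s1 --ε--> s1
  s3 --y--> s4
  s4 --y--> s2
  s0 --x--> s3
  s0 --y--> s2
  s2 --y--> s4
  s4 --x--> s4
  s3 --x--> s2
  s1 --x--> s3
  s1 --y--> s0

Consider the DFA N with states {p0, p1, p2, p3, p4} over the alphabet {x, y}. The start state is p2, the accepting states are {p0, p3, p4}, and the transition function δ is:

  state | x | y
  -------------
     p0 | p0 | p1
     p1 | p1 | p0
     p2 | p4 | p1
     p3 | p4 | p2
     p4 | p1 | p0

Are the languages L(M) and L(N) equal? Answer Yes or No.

Yes

Exploring the product automaton M × N from the start pair (s0, p2), following both machines on each input symbol, reaches 4 state pairs: (s0, p2), (s3, p4), (s2, p1), (s4, p0).
M accepts in {s1, s3, s4} and N accepts in {p0, p3, p4}. In every reachable pair the two components are either both accepting — (s3, p4), (s4, p0) — or both non-accepting, so no string is accepted by exactly one of the machines: L(M) \ L(N) and L(N) \ L(M) are both empty.
Hence every string is accepted by M iff it is accepted by N, and the two languages coincide.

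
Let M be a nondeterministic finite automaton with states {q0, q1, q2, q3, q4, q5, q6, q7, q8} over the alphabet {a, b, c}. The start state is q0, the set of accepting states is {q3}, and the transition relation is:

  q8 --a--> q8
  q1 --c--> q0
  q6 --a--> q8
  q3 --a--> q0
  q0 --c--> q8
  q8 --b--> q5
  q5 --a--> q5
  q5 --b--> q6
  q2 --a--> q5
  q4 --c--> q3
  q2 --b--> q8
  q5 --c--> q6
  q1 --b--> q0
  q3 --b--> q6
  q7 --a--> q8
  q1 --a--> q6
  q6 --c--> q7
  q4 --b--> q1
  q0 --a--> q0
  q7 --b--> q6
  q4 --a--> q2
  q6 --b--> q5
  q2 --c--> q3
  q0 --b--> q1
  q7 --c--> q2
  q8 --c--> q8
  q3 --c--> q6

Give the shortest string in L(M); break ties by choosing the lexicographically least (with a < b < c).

A breadth-first search from q0 reaches an accepting state first via the path q0 → q1 → q6 → q7 → q2 → q3 on input baccc.
No string of length < 5 is accepted (BFS exhausts all shorter strings without reaching an accepting state), and baccc is the lexicographically least accepting string of length 5.

baccc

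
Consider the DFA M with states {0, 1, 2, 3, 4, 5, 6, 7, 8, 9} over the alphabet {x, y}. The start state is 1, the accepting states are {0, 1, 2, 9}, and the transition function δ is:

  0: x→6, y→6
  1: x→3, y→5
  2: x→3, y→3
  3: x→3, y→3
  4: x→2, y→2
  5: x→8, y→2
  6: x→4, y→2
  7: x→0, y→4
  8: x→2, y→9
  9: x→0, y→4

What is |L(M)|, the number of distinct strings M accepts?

The useful subgraph on states {0, 1, 2, 4, 5, 6, 8, 9} is acyclic, so L(M) is finite; the longest accepting path visits 8 useful states, giving maximum string length 7.
Counting accepting paths from 1 by length: 1 of length 0, 1 of length 2, 2 of length 3, 1 of length 4, 2 of length 5, 2 of length 6, 4 of length 7. Total 13.

13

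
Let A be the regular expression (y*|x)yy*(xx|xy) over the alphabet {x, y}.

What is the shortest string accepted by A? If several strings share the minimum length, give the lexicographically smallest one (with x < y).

By inspection of the expression, no string of length less than 3 matches, and yxx is the lexicographically first match of length 3.

yxx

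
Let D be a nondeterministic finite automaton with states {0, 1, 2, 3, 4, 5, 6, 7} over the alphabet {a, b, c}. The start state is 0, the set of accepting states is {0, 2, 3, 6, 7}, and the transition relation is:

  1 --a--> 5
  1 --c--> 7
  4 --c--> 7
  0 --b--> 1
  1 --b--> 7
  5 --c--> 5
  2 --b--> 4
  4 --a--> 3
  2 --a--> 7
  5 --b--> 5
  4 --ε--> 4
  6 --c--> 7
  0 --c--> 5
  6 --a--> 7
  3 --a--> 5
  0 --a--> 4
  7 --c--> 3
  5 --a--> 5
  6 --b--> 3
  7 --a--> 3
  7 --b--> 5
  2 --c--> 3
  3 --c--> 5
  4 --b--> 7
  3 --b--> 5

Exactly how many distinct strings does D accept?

The useful subgraph on states {0, 1, 3, 4, 7} is acyclic, so L(D) is finite; the longest accepting path visits 4 useful states, giving maximum string length 3.
Counting accepting paths from 0 by length: 1 of length 0, 5 of length 2, 8 of length 3. Total 14.

14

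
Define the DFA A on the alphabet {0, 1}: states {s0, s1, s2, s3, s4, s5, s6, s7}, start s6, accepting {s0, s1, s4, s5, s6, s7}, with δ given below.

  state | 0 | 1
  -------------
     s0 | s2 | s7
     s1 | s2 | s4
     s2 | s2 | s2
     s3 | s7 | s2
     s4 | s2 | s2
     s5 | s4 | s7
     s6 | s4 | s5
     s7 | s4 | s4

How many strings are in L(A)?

7

The useful subgraph on states {s4, s5, s6, s7} is acyclic, so L(A) is finite; the longest accepting path visits 4 useful states, giving maximum string length 3.
Counting accepting paths from s6 by length: 1 of length 0, 2 of length 1, 2 of length 2, 2 of length 3. Total 7.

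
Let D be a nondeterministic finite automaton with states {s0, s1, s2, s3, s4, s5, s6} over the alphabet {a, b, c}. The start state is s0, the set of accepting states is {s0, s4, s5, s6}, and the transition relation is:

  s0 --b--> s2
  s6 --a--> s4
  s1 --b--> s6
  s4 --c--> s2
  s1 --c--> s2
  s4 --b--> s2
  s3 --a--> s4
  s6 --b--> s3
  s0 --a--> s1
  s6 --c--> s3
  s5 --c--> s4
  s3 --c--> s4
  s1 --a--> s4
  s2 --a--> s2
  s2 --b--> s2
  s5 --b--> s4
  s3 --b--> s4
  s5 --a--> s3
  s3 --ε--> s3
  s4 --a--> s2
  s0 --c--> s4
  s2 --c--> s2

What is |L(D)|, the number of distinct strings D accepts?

11

The useful subgraph on states {s0, s1, s3, s4, s6} is acyclic, so L(D) is finite; the longest accepting path visits 5 useful states, giving maximum string length 4.
Counting accepting paths from s0 by length: 1 of length 0, 1 of length 1, 2 of length 2, 1 of length 3, 6 of length 4. Total 11.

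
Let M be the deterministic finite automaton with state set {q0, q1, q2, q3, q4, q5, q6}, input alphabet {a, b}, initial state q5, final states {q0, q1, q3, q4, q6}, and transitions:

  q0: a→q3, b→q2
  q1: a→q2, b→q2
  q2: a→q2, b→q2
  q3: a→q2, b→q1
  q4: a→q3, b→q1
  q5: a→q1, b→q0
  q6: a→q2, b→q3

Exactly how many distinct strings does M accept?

4

The useful subgraph on states {q0, q1, q3, q5} is acyclic, so L(M) is finite; the longest accepting path visits 4 useful states, giving maximum string length 3.
Counting accepting paths from q5 by length: 2 of length 1, 1 of length 2, 1 of length 3. Total 4.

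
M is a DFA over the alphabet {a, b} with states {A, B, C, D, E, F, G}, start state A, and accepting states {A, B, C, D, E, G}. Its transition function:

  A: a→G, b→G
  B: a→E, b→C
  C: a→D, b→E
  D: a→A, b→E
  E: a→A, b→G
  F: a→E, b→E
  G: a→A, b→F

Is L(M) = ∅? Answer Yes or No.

The empty string ε is accepted: the run A ends in the accepting state A.
Since at least one string is accepted, L(M) is not empty.

No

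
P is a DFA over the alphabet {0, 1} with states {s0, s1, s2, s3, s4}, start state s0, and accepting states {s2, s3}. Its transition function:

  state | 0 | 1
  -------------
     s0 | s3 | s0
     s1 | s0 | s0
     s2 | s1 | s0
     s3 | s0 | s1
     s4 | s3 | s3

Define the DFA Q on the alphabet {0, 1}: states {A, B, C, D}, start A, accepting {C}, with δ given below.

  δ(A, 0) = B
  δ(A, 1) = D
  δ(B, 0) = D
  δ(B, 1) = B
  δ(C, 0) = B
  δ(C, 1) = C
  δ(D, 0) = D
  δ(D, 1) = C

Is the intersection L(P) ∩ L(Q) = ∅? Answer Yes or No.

Yes

Exploring the product automaton P × Q from the start pair (s0, A), following both machines on each input symbol, reaches 8 state pairs: (s0, A), (s3, B), (s0, D), (s1, B), (s3, D), (s0, C), (s0, B), (s1, C).
P accepts in {s2, s3} and Q accepts in {C}; no reachable pair has both components accepting, so no string drives both machines to acceptance simultaneously and L(P) ∩ L(Q) = ∅.
So no string is accepted by both, and the intersection is empty.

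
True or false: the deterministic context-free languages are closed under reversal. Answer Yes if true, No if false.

L = {c bⁿaⁿ : n≥0} ∪ {d b²ⁿaⁿ : n≥0} is a DCFL: the first symbol tells a deterministic PDA whether to pop one or two b's per a. Its reversal Lᴿ = {aⁿbⁿ c : n≥0} ∪ {aⁿb²ⁿ d : n≥0} is not. DCFLs are closed under right quotient by regular languages, and Lᴿ/{c, d} = {aⁿbⁿ : n≥0} ∪ {aⁿb²ⁿ : n≥0} — the standard context-free language accepted by no deterministic PDA (intuitively the machine would have to commit to a b-to-a ratio before the distinguishing marker arrives; formally, a DPDA for it would have a single run on aⁿb²ⁿ, accepting after the prefix aⁿbⁿ and accepting again after n more b's; an ordinary PDA that simulates it on a's and b's and, at any moment when it is accepting, may switch to reading only a fresh letter e while feeding each e to the simulation as a b, would accept aⁱbʲeᵏ (k≥1) exactly when both aⁱbʲ and aⁱbʲ⁺ᵏ are in the language, i.e. its language intersected with the regular set a*b*e⁺ would be exactly {aⁿbⁿeⁿ : n≥1} — impossible, since context-free languages are closed under intersection with regular sets and {aⁿbⁿeⁿ} is not context-free). So Lᴿ cannot be a DCFL.

No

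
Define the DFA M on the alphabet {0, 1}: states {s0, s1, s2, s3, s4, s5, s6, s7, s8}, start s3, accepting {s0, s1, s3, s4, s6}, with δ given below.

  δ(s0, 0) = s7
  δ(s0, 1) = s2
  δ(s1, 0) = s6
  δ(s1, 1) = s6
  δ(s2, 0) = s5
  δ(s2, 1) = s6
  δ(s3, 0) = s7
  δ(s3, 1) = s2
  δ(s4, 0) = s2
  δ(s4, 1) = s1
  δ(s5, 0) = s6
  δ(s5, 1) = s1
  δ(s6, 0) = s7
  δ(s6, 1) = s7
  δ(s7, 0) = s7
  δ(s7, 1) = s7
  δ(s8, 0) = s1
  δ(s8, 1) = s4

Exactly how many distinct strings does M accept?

The useful subgraph on states {s1, s2, s3, s5, s6} is acyclic, so L(M) is finite; the longest accepting path visits 5 useful states, giving maximum string length 4.
Counting accepting paths from s3 by length: 1 of length 0, 1 of length 2, 2 of length 3, 2 of length 4. Total 6.

6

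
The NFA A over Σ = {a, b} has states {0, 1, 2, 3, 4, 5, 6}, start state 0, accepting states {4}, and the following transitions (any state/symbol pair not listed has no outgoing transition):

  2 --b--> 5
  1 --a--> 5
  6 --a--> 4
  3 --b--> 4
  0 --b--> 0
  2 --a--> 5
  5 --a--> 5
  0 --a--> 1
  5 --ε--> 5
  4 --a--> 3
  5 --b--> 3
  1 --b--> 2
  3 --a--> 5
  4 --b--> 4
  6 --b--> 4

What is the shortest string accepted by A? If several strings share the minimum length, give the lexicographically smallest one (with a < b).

A breadth-first search from 0 reaches an accepting state first via the path 0 → 1 → 5 → 3 → 4 on input aabb.
No string of length < 4 is accepted (BFS exhausts all shorter strings without reaching an accepting state), and aabb is the lexicographically least accepting string of length 4.

aabb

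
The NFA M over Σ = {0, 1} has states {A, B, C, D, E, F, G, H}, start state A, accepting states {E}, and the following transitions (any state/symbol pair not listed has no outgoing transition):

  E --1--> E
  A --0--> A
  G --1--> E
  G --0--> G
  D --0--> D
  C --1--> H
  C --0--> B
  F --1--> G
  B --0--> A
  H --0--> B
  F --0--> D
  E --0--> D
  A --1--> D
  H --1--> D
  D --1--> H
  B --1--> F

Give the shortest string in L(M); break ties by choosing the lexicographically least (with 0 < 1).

110111

A breadth-first search from A reaches an accepting state first via the path A → D → H → B → F → G → E on input 110111.
No string of length < 6 is accepted (BFS exhausts all shorter strings without reaching an accepting state), and 110111 is the lexicographically least accepting string of length 6.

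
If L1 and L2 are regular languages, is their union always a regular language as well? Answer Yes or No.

Given DFAs for L₁ and L₂, run them in parallel: the product automaton on Q₁ × Q₂ that accepts when either component is accepting recognises L₁ ∪ L₂ (equivalently, R₁ | R₂ is a regular expression for it).
So the regular languages are closed under union.

Yes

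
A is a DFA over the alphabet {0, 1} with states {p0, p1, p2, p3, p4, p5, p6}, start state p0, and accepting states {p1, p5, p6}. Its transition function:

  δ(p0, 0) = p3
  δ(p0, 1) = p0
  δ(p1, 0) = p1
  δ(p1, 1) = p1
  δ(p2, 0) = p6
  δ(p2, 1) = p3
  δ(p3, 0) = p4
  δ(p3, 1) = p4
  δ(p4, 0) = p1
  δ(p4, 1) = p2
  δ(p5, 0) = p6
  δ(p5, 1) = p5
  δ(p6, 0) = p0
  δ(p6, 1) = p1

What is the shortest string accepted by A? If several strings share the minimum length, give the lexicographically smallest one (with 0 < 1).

A breadth-first search from p0 reaches an accepting state first via the path p0 → p3 → p4 → p1 on input 000.
No string of length < 3 is accepted (BFS exhausts all shorter strings without reaching an accepting state), and 000 is the lexicographically least accepting string of length 3.

000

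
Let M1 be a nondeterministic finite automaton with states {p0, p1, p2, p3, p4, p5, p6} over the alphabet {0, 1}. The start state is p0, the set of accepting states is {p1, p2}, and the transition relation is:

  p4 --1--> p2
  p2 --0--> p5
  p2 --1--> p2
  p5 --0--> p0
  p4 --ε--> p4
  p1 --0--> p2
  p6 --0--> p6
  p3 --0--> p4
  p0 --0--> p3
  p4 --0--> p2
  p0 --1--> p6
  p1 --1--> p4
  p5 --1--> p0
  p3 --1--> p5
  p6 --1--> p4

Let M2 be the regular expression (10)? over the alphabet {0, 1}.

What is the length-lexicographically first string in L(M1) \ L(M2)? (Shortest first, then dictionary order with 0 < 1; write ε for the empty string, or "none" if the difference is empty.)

The string 000 is accepted by M1 but not by M2.
No shorter string lies in the difference, and 000 is the lexicographically first length-3 string in L(M1) \ L(M2).

000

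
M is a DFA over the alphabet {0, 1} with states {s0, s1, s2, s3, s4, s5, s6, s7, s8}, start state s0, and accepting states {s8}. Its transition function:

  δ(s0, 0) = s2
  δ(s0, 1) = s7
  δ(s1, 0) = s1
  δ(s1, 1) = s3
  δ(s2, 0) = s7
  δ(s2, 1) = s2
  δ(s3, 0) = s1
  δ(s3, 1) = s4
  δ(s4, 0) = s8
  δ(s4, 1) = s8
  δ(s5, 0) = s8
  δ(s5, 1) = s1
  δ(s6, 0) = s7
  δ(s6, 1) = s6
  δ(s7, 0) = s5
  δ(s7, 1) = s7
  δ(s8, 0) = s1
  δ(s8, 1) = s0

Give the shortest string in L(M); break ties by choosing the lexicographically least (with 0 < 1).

A breadth-first search from s0 reaches an accepting state first via the path s0 → s7 → s5 → s8 on input 100.
No string of length < 3 is accepted (BFS exhausts all shorter strings without reaching an accepting state), and 100 is the lexicographically least accepting string of length 3.

100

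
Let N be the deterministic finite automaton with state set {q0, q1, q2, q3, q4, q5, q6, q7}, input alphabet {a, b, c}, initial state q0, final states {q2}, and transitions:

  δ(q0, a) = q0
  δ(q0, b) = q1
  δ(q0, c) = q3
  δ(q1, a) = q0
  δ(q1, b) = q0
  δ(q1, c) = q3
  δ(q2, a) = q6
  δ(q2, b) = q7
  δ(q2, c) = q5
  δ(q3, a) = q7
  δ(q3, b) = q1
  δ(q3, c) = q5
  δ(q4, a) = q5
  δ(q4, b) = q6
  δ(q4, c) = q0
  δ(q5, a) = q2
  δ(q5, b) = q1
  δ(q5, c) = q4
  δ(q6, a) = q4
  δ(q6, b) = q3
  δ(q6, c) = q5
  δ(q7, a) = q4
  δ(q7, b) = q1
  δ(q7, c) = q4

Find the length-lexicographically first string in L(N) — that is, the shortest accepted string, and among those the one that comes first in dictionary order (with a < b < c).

A breadth-first search from q0 reaches an accepting state first via the path q0 → q3 → q5 → q2 on input cca.
No string of length < 3 is accepted (BFS exhausts all shorter strings without reaching an accepting state), and cca is the lexicographically least accepting string of length 3.

cca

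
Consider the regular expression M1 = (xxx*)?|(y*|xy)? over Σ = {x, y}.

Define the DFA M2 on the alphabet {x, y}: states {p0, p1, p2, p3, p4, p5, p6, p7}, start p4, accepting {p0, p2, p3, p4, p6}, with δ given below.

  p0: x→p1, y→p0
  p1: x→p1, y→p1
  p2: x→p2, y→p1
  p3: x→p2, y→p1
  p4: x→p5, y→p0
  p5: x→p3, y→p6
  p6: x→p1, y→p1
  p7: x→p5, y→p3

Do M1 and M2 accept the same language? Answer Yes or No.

Converting the expression M1 to a DFA (subset construction, then merging equivalent states) gives the minimal DFA with states {r0, r1, r2, r3, r4, r5}, start state r0, accepting states {r0, r2, r3, r4} and transitions r0: x→r1, y→r2; r1: x→r3, y→r4; r2: x→r5, y→r2; r3: x→r3, y→r5; r4: x→r5, y→r5; r5: x→r5, y→r5.
Exploring the product automaton M1 × M2 from the start pair (r0, p4), following both machines on each input symbol, reaches 7 state pairs: (r0, p4), (r1, p5), (r2, p0), (r3, p3), (r4, p6), (r5, p1), (r3, p2).
M1 accepts in {r0, r2, r3, r4} and M2 accepts in {p0, p2, p3, p4, p6}. In every reachable pair the two components are either both accepting — (r0, p4), (r2, p0), (r3, p3), (r4, p6), (r3, p2) — or both non-accepting, so no string is accepted by exactly one of the machines: L(M1) \ L(M2) and L(M2) \ L(M1) are both empty.
Hence every string is accepted by M1 iff it is accepted by M2, and the two languages coincide.

Yes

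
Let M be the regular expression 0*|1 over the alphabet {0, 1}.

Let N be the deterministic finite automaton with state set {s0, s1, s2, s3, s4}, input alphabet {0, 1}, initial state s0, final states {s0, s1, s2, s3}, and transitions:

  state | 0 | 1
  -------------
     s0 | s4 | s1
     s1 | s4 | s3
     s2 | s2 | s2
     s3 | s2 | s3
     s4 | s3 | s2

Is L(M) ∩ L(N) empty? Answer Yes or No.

No

The empty string ε is accepted by both M and N.
Hence L(M) ∩ L(N) ≠ ∅.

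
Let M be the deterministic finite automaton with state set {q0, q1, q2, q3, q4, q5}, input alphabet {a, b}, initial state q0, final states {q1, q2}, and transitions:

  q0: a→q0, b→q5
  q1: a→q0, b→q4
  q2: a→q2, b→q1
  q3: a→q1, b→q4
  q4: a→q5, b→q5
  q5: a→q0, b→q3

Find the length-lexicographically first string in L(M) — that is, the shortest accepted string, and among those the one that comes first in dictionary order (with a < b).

A breadth-first search from q0 reaches an accepting state first via the path q0 → q5 → q3 → q1 on input bba.
No string of length < 3 is accepted (BFS exhausts all shorter strings without reaching an accepting state), and bba is the lexicographically least accepting string of length 3.

bba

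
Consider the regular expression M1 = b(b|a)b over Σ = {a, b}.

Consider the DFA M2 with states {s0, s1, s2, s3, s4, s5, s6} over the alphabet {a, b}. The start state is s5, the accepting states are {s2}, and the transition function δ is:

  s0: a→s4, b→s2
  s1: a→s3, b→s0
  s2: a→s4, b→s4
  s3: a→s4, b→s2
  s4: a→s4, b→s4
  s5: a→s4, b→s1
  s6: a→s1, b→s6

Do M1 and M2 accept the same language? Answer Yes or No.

Converting the expression M1 to a DFA (subset construction, then merging equivalent states) gives the minimal DFA with states {r0, r1, r2, r3, r4}, start state r0, accepting states {r4} and transitions r0: a→r1, b→r2; r1: a→r1, b→r1; r2: a→r3, b→r3; r3: a→r1, b→r4; r4: a→r1, b→r1.
Exploring the product automaton M1 × M2 from the start pair (r0, s5), following both machines on each input symbol, reaches 6 state pairs: (r0, s5), (r1, s4), (r2, s1), (r3, s3), (r3, s0), (r4, s2).
M1 accepts in {r4} and M2 accepts in {s2}. In every reachable pair the two components are either both accepting — (r4, s2) — or both non-accepting, so no string is accepted by exactly one of the machines: L(M1) \ L(M2) and L(M2) \ L(M1) are both empty.
Hence every string is accepted by M1 iff it is accepted by M2, and the two languages coincide.

Yes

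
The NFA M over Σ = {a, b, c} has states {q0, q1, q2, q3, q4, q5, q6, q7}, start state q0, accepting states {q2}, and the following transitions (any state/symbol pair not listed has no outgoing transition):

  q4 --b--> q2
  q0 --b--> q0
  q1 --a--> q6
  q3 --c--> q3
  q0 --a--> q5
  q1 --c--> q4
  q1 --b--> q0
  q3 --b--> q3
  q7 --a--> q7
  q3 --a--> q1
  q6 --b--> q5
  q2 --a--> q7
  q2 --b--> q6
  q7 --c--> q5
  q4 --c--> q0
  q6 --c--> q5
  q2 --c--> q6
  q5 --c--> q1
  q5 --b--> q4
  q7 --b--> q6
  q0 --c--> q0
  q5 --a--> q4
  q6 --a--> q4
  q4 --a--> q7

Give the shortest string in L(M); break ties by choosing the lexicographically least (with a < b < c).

A breadth-first search from q0 reaches an accepting state first via the path q0 → q5 → q4 → q2 on input aab.
No string of length < 3 is accepted (BFS exhausts all shorter strings without reaching an accepting state), and aab is the lexicographically least accepting string of length 3.

aab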